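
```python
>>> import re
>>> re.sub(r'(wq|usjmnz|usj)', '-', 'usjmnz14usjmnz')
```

Alternation isn't longest-match — the leftmost alternative that fits at this position is chosen.
Every occurrence is swapped for '-'.

'-14-'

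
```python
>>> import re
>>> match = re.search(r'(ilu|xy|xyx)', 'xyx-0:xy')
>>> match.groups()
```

('xy',)

Alternation tries branches left to right and keeps the first one that lets the overall match succeed at that position.
`re.search` tries every starting position until one works.
The match spans [0:2] → 'xy'.
Captured: group 1 = 'xy'.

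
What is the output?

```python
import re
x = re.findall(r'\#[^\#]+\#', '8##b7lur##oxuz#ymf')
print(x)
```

['#b7lur#', '#oxuz#']

No capturing groups, so `findall` returns the 2 full match strings.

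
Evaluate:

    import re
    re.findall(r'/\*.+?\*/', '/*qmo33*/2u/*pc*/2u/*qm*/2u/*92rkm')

['/*qmo33*/', '/*pc*/', '/*qm*/']

With the lazy modifier that quantifier settles for the fewest repetitions that let the rest of the pattern succeed (the atoms after it are unaffected and can still be greedy).
Walking the string: at [0:9] → '/*qmo33*/'; at [11:17] → '/*pc*/'; at [19:25] → '/*qm*/'.
`findall` yields the raw match text (3 of them) because the pattern has no groups.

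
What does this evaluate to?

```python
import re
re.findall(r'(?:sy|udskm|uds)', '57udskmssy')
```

['udskm', 'sy']

Branches in `(...|...)` are attempted left-to-right; the first branch that allows the whole pattern to succeed is taken.
With no groups in the pattern, `findall` gives back each whole match — 2 here.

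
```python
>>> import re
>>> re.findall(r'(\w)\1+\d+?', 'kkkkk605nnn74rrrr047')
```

['k', 'n', 'r']

A backreference is literal: `\1` must see the identical characters the first group matched.
Scanning left to right: at [0:6] match 'kkkkk6', group 1 = 'k'; at [8:12] match 'nnn7', group 1 = 'n'; at [13:18] match 'rrrr0', group 1 = 'r'.
One capturing group, so `findall` returns just the captured substring from each match — 3 in all.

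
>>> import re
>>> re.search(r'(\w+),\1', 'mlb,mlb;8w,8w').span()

(0, 7)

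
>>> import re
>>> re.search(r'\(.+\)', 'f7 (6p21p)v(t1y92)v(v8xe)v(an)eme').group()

'(6p21p)v(t1y92)v(v8xe)v(an)'

Unlike `match`, `search` isn't anchored — it looks for the pattern anywhere in the string.
The match spans [3:30] → '(6p21p)v(t1y92)v(v8xe)v(an)'.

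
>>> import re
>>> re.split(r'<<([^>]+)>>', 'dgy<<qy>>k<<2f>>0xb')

['dgy', 'qy', 'k', '2f', '0xb']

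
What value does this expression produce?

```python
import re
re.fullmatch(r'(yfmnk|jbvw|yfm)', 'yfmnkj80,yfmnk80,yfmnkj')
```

None

For `fullmatch`, every character of the input must be accounted for by the pattern.
Here there's no way to consume every character, so the call returns None.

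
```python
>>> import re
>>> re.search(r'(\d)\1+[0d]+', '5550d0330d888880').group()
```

'5550d0'

After group 1 captures some text, `\1` only succeeds where that same text appears again.
`re.search` scans for the first position where the pattern succeeds.
The match spans [0:6] → '5550d0'.
Captured: group 1 = '5'.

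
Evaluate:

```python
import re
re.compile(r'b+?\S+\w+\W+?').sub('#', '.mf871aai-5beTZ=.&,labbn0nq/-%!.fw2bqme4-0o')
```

'.mf871aai-5#0o'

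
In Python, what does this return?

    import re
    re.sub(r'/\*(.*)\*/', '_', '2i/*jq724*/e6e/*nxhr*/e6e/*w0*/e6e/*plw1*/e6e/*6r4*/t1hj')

'2i_t1hj'

Matches: at [2:52] → '/*jq724*/e6e/*nxhr*/e6e/*w0*/e6e/*plw1*/e6e/*6r4*/'.
Every occurrence is swapped for '_'.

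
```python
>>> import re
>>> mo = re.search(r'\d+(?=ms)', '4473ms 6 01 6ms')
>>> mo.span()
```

The lookaround is zero-width — it requires the adjacent text to match without consuming it, so the asserted text isn't part of the match.
The match spans [0:4] → '4473'.

(0, 4)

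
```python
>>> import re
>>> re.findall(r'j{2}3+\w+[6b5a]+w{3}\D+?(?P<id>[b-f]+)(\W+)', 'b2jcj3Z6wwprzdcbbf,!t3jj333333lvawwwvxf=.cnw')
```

The pattern matches exactly 2 of the literal 'j', then one or more of the literal '3', then one or more of a word character; then one or more of one of [6b5a], then exactly 3 of the literal 'w', then one or more of a non-digit (lazy); then one or more of a character in [b-f] (captured as 'id'); then one or more of a non-word character (captured).
Matches: at [22:41] match 'jj333333lvawwwvxf=.', groups = ('f', '=.').
`findall` packs the 2 group values into a tuple for every match.

[('f', '=.')]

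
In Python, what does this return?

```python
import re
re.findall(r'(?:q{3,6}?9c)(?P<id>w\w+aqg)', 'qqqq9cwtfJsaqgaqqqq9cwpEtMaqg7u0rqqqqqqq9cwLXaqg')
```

This matches 3 to 6 of a literal 'q' (lazy), then the literal '9c' (non-capturing group); then the literal 'w', then one or more of a word character, then the literal 'aqg' (captured as 'id').
Matches: at [0:48] match 'qqqq9cwtfJsaqgaqqqq9cwpEtMaqg7u0rqqqqqqq9cwLXaqg', group 1 = 'wtfJsaqgaqqqq9cwpEtMaqg7u0rqqqqqqq9cwLXaqg'.
One capturing group, so `findall` returns just the captured substring from the one match — 1 in all.

['wtfJsaqgaqqqq9cwpEtMaqg7u0rqqqqqqq9cwLXaqg']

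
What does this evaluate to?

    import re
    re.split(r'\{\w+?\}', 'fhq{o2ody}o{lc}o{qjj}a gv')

['fhq', 'o', 'o', 'a gv']

Splitting on the pattern gives 4 pieces.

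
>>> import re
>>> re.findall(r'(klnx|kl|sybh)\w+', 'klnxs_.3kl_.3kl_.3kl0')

Alternation isn't longest-match — the leftmost alternative that fits at this position is chosen.
`findall` collects group 1 from each match (4 total).

['klnx', 'kl', 'kl', 'kl']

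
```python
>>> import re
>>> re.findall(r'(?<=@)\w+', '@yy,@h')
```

Because the assertion is zero-width, the text it checks is not consumed and won't appear in the result.
Walking the string: at [1:3] → 'yy'; at [5:6] → 'h'.
Since nothing is captured, `findall` lists the 2 matched substrings directly.

['yy', 'h']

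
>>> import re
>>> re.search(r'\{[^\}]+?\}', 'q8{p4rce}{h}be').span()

(2, 9)

`search` walks the string left to right and returns the first match it finds.
The match spans [2:9] → '{p4rce}'.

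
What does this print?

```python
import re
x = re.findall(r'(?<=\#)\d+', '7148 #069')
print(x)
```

['069']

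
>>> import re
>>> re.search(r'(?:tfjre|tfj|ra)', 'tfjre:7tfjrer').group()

`|` is ordered: at each position the engine commits to the first alternative that works.
Unlike `match`, `search` isn't anchored — it looks for the pattern anywhere in the string.
The match spans [0:5] → 'tfjre'.

'tfjre'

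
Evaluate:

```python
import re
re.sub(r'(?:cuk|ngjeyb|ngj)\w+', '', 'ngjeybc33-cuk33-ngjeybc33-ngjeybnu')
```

Matches: at [0:9] → 'ngjeybc33'; at [10:15] → 'cuk33'; at [16:25] → 'ngjeybc33'; at [26:34] → 'ngjeybnu'.
Each match is replaced by ''.

'---'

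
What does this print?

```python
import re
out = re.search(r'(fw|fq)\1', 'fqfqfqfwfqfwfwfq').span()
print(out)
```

A backreference is literal: `\1` must see the identical characters the first group matched.
`re.search` scans for the first position where the pattern succeeds.
The match spans [0:4] → 'fqfq'.
Captured: group 1 = 'fq'.

(0, 4)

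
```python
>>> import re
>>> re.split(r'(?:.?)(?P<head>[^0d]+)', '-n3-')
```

Pattern: optionally any character (non-capturing group); then one or more of any character except [0d] (captured as 'head').
Matches to split on: at [0:4] → '-n3-'.
Because the pattern has a capturing group, `split` also inserts each captured text between the pieces.

['', 'n3-', '']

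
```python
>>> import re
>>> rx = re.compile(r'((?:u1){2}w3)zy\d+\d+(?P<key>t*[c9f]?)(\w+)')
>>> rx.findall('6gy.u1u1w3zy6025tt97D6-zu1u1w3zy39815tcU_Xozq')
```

Pattern: the literal 'u1' repeated 2 times, then the literal 'w3' (captured); then the literal 'zy', then one or more of a digit; then one or more of a digit; then zero or more of the literal 't', then optionally one of [c9f] (captured as 'key'); then one or more of a word character (captured).
Multiple groups make `findall` return tuples — one 3-tuple for each match.

[('u1u1w3', 'tt9', '7D6'), ('u1u1w3', 'tc', 'U_Xozq')]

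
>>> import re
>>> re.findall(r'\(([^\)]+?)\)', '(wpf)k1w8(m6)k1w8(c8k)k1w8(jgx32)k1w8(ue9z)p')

['wpf', 'm6', 'c8k', 'jgx32', 'ue9z']

One capturing group, so `findall` returns just the captured substring from each match — 5 in all.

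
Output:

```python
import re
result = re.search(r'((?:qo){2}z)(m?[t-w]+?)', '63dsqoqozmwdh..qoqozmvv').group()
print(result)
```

The match spans [4:11] → 'qoqozmw'.

qoqozmw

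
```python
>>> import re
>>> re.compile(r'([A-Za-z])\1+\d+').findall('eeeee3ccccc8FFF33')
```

The backreference `\1` re-matches whatever the first group consumed, character for character.
Walking the string: at [0:6] match 'eeeee3', group 1 = 'e'; at [6:12] match 'ccccc8', group 1 = 'c'; at [12:17] match 'FFF33', group 1 = 'F'.
Because there's exactly one group, `findall` drops the full match and keeps group 1 from each hit.

['e', 'c', 'F']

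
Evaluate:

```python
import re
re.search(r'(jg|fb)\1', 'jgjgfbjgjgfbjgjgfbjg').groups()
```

('jg',)

A backreference is literal: `\1` must see the identical characters the first group matched.
`search` walks the string left to right and returns the first match it finds.
The match spans [0:4] → 'jgjg'.
Captured: group 1 = 'jg'.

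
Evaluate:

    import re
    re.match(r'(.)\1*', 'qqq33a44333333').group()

`re.match` only tries the pattern at the start of the string.
The match spans [0:3] → 'qqq'.

'qqq'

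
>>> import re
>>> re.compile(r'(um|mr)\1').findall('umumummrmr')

['um', 'mr']

`\1` is not a pattern — it's the concrete string captured by group 1, re-applied verbatim.
One capturing group, so `findall` returns just the captured substring from each match — 2 in all.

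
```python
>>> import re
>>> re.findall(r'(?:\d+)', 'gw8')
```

The pattern matches one or more of a digit (non-capturing group).
Walking the string: at [2:3] → '8'.
With no groups in the pattern, `findall` gives back each whole match — 1 here.

['8']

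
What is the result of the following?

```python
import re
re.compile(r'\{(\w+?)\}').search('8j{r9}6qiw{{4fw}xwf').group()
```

The match spans [2:6] → '{r9}'.

'{r9}'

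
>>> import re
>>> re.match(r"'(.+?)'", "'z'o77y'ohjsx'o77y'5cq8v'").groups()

A non-greedy quantifier consumes as few characters as it can — just enough that the remainder of the pattern still matches from where it stops; whatever follows it matches normally.
`re.match` only tries the pattern at the start of the string.
The match spans [0:3] → "'z'".
Captured: group 1 = 'z'.

('z',)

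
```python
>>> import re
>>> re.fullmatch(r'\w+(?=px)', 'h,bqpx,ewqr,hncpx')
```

The lookaround is zero-width — it requires the adjacent text to match without consuming it, so the asserted text isn't part of the match.
`re.fullmatch` requires the pattern to consume the entire string.
Here the pattern can't cover the whole string, so the call returns None.

None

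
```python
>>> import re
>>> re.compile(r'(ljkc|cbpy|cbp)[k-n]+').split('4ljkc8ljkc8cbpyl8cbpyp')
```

['4ljkc8ljkc8', 'cbpy', '8cbpyp']

Matches to split on: at [11:16] → 'cbpyl'.
The group in the pattern means `split` returns the separators' captures alongside the pieces.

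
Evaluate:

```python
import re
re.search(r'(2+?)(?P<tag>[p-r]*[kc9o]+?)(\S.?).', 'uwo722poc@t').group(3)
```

'c@'

The match spans [4:11] → '22poc@t'.
Captured: group 1 = '22', group 2 = 'po', group 3 = 'c@'.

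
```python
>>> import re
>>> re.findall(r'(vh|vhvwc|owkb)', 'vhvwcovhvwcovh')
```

['vh', 'vh', 'vh']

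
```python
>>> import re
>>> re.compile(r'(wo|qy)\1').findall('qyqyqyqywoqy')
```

`\1` has to match the exact text group 1 already captured.
Because there's exactly one group, `findall` drops the full match and keeps group 1 from each hit.

['qy', 'qy']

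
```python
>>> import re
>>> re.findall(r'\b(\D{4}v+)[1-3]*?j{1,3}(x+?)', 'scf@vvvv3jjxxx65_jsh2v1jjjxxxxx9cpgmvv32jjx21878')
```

[('scf@vvvv', 'x')]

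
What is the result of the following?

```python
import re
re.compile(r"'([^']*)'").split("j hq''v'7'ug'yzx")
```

['j hq', '', 'v', '7', "ug'yzx"]

Matches to split on: at [4:6] → "''"; at [7:10] → "'7'".
`re.split` interleaves the captured-group text with the surrounding fragments.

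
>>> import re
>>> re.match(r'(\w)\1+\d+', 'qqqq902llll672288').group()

'qqqq902'

`match` is anchored at position 0; if the pattern doesn't fit there, it returns None.
The match spans [0:7] → 'qqqq902'.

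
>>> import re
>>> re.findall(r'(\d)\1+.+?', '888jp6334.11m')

`\1` has to match the exact text group 1 already captured.
Walking the string: at [0:4] match '888j', group 1 = '8'; at [6:9] match '334', group 1 = '3'; at [10:13] match '11m', group 1 = '1'.
`findall` collects group 1 from each match (3 total).

['8', '3', '1']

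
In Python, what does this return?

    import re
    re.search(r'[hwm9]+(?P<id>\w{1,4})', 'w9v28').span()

(0, 5)

The pattern matches one or more of one of [hwm9]; then 1 to 4 of a word character (captured as 'id').
Unlike `match`, `search` isn't anchored — it looks for the pattern anywhere in the string.
The match spans [0:5] → 'w9v28'.
Captured: group 1 = 'v28'.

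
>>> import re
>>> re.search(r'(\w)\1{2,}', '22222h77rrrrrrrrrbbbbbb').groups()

('2',)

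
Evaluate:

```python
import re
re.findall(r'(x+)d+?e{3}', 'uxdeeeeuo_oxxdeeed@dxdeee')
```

['x', 'xx', 'x']

Pattern: one or more of a literal 'x' (captured); then one or more of a literal 'd' (lazy), then exactly 3 of a literal 'e'.
Because there's exactly one group, `findall` drops the full match and keeps group 1 from each hit.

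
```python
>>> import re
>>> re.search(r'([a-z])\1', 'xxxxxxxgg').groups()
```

The match spans [0:2] → 'xx'.
Captured: group 1 = 'x'.

('x',)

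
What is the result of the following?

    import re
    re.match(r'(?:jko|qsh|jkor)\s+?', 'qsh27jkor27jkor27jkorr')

`match` is anchored at position 0; if the pattern doesn't fit there, it returns None.
Here the string doesn't start with a match, so the call returns None.

None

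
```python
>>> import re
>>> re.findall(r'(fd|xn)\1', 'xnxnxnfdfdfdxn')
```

['xn', 'fd']

After group 1 captures some text, `\1` only succeeds where that same text appears again.
With a single group, `findall` returns only what that group captured — 2 items.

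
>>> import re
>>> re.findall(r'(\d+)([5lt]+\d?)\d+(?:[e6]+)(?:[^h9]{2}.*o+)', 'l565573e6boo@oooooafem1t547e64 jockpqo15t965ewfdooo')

[('565', '57')]

With 2 capturing groups, `findall` returns a 2-tuple per match.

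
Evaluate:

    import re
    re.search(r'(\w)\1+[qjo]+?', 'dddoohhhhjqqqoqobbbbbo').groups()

('d',)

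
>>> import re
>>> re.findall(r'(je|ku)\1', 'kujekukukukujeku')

['ku', 'ku']

A backreference is literal: `\1` must see the identical characters the first group matched.
`findall` collects group 1 from each match (2 total).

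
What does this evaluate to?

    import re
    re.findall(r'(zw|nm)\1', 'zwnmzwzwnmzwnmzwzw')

['zw', 'zw']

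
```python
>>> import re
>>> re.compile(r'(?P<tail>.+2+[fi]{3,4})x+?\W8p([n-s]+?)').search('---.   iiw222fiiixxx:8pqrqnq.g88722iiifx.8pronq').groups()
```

('---.   iiw222fiiixxx:8pqrqnq.g88722iiif', 'r')

The pattern matches one or more of any character, then one or more of a literal '2', then 3 to 4 of one of [fi] (captured as 'tail'); then one or more of a literal 'x' (lazy), then a non-word character, then the literal '8p'; then one or more of a character in [n-s] (lazy) (captured).
Lazy quantifiers expand one character at a time until the remainder of the pattern can match.
Unlike `match`, `search` isn't anchored — it looks for the pattern anywhere in the string.
The match spans [0:44] → '---.   iiw222fiiixxx:8pqrqnq.g88722iiifx.8pr'.
Captured: group 1 = '---.   iiw222fiiixxx:8pqrqnq.g88722iiif', group 2 = 'r'.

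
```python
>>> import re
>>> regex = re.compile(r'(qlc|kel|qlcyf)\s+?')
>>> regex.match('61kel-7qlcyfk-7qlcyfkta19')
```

`match` is anchored at position 0; if the pattern doesn't fit there, it returns None.
Here the pattern fails at index 0, so the call returns None.

None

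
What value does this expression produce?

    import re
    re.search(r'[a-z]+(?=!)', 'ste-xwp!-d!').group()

Because the assertion is zero-width, the text it checks is not consumed and won't appear in the result.
`re.search` scans for the first position where the pattern succeeds.
The match spans [4:7] → 'xwp'.

'xwp'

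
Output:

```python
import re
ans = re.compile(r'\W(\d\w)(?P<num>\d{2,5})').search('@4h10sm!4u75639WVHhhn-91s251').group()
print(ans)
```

This matches a non-word character; then a digit, then a word character (captured); then 2 to 5 of a digit (captured as 'num').
Unlike `match`, `search` isn't anchored — it looks for the pattern anywhere in the string.
The match spans [0:5] → '@4h10'.
Captured: group 1 = '4h', group 2 = '10'.

@4h10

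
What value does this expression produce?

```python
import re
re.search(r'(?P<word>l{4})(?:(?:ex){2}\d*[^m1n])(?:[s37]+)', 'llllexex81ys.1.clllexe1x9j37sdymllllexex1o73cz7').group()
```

'llllexex81ys'

Pattern: exactly 4 of a literal 'l' (captured as 'word'); then the literal 'ex' repeated 2 times, then zero or more of a digit, then any character except [m1n] (non-capturing group); then one or more of one of [s37] (non-capturing group).
Unlike `match`, `search` isn't anchored — it looks for the pattern anywhere in the string.
The match spans [0:12] → 'llllexex81ys'.
Captured: group 1 = 'llll'.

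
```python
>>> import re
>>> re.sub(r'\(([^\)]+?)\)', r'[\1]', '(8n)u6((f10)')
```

'[8n]u6[(f10]'

Matches: at [0:4] → '(8n)'; at [6:12] → '((f10)'.
The replacement refers to a captured group, so each match is rewritten using its own captured text.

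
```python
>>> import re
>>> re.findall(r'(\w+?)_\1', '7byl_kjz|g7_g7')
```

After group 1 captures some text, `\1` only succeeds where that same text appears again.
Because there's exactly one group, `findall` drops the full match and keeps group 1 from the one hit.

['g7']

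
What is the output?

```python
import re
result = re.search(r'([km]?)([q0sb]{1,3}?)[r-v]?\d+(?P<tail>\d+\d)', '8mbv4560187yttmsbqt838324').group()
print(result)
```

mbv4560187

Pattern: optionally one of [km] (captured); then 1 to 3 of one of [q0sb] (lazy) (captured); then optionally a character in [r-v], then one or more of a digit; then one or more of a digit, then a digit (captured as 'tail').
`search` walks the string left to right and returns the first match it finds.
The match spans [1:11] → 'mbv4560187'.
Captured: group 1 = 'm', group 2 = 'b', group 3 = '87'.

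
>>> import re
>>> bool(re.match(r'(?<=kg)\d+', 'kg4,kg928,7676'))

False

The lookaround is zero-width — it requires the adjacent text to match without consuming it, so the asserted text isn't part of the match.
`re.match` won't scan ahead — the pattern has to work from the very first character.
Here the string doesn't start with a match, so the call returns None, and `bool(None)` is False.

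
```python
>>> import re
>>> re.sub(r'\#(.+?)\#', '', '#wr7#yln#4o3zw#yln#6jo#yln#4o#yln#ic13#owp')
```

A non-greedy quantifier consumes as few characters as it can — just enough that the remainder of the pattern still matches from where it stops; whatever follows it matches normally.
Matches: at [0:5] → '#wr7#'; at [8:15] → '#4o3zw#'; at [18:23] → '#6jo#'; at [26:30] → '#4o#'; at [33:39] → '#ic13#'.
`sub` substitutes '' at each match site.

'ylnylnylnylnowp'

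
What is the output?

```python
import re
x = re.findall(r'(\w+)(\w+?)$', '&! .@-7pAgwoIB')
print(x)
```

[('7pAgwoI', 'B')]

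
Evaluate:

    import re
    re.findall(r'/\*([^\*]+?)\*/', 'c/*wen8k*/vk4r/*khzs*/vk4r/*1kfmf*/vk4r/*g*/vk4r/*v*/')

['wen8k', 'khzs', '1kfmf', 'g', 'v']

Because there's exactly one group, `findall` drops the full match and keeps group 1 from each hit.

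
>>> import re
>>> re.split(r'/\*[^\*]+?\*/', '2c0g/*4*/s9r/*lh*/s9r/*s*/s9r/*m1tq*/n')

['2c0g', 's9r', 's9r', 's9r', 'n']

`split` removes every match and returns the 5 fragments in between.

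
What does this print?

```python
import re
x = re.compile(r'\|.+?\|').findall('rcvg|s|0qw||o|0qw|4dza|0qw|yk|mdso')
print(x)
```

['|s|', '||o|', '|4dza|', '|yk|']

A `+?`/`*?`/`{m,n}?` starts at its minimum and grows only as far as needed for what follows to match.
Matches: at [4:7] → '|s|'; at [10:14] → '||o|'; at [17:23] → '|4dza|'; at [26:30] → '|yk|'.
No capturing groups, so `findall` returns the 4 full match strings.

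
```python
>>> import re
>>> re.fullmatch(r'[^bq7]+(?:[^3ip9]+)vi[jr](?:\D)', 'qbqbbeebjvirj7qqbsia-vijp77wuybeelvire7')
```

This matches one or more of any character except [bq7]; then one or more of any character except [3ip9] (non-capturing group); then the literal 'vi', then one of [jr]; then a non-digit (non-capturing group).
`fullmatch` succeeds only if the pattern covers the string from start to end.
Here the pattern can't cover the whole string, so the call returns None.

None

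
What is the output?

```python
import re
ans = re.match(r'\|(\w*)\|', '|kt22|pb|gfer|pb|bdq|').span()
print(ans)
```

`match` is anchored at position 0; if the pattern doesn't fit there, it returns None.
The match spans [0:6] → '|kt22|'.

(0, 6)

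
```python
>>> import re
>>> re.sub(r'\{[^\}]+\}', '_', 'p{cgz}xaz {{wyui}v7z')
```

'p_xaz _v7z'

Matches: at [1:6] → '{cgz}'; at [10:17] → '{{wyui}'.
Each match is replaced by '_'.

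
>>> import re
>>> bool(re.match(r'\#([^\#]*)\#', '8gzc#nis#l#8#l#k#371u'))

False

`match` is anchored at position 0; if the pattern doesn't fit there, it returns None.
Here position 0 doesn't satisfy it, so the call returns None, and `bool(None)` is False.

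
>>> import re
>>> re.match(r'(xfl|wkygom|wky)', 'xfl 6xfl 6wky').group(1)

'xfl'

The match spans [0:3] → 'xfl'.
Captured: group 1 = 'xfl'.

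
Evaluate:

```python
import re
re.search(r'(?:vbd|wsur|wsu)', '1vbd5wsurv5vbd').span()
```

The match spans [1:4] → 'vbd'.

(1, 4)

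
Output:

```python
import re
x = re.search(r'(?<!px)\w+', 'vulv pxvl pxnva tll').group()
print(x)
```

vulv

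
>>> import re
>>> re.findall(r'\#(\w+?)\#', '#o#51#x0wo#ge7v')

Scanning left to right: at [0:3] match '#o#', group 1 = 'o'; at [5:11] match '#x0wo#', group 1 = 'x0wo'.
Because there's exactly one group, `findall` drops the full match and keeps group 1 from each hit.

['o', 'x0wo']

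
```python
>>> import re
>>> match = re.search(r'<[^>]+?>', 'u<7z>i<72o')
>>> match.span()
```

(1, 5)

`re.search` tries every starting position until one works.
The match spans [1:5] → '<7z>'.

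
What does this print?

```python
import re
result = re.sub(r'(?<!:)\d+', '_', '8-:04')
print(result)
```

A negative assertion filters positions out without eating any characters.
`sub` substitutes '_' at each match site.

_-:0_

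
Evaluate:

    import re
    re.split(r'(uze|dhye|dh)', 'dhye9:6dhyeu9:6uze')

Alternation isn't longest-match — the leftmost alternative that fits at this position is chosen.
The group in the pattern means `split` returns the separators' captures alongside the pieces.

['', 'dhye', '9:6', 'dhye', 'u9:6', 'uze', '']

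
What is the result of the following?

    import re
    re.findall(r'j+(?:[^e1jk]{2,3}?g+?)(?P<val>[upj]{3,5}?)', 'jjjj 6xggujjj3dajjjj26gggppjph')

['ujj', 'ppj']

This matches one or more of a literal 'j'; then 2 to 3 of any character except [e1jk] (lazy), then one or more of a literal 'g' (lazy) (non-capturing group); then 3 to 5 of one of [upj] (lazy) (captured as 'val').
The `?` after the quantifier makes it lazy — it takes as little as possible before letting the rest of the pattern try.
Matches: at [0:12] match 'jjjj 6xggujj', group 1 = 'ujj'; at [16:28] match 'jjjj26gggppj', group 1 = 'ppj'.
One capturing group, so `findall` returns just the captured substring from each match — 2 in all.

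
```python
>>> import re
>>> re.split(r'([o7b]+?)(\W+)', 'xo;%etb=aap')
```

['x', 'o', ';%', 'et', 'b', '=', 'aap']

This matches one or more of one of [o7b] (lazy) (captured); then one or more of a non-word character (captured).
Matches to split on: at [1:4] → 'o;%'; at [6:8] → 'b='.
With a capturing group present, the delimiter's captured portion is kept in the result list.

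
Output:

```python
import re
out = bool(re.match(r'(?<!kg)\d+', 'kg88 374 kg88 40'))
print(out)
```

False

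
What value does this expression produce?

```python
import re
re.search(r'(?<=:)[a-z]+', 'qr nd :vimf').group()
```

The lookaround is zero-width — it requires the adjacent text to match without consuming it, so the asserted text isn't part of the match.
Unlike `match`, `search` isn't anchored — it looks for the pattern anywhere in the string.
The match spans [7:11] → 'vimf'.

'vimf'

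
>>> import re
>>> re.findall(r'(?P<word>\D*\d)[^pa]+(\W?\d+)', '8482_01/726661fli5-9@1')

[('8', '1')]

Pattern: zero or more of a non-digit, then a digit (captured as 'word'); then one or more of any character except [pa]; then optionally a non-word character, then one or more of a digit (captured).
Walking the string: at [0:22] match '8482_01/726661fli5-9@1', groups = ('8', '1').
Multiple groups make `findall` return tuples — one 2-tuple for the one match.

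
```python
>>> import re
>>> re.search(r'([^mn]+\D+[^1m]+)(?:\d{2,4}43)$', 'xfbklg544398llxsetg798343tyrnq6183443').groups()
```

('xfbklg544398llxsetg798343tyrnq6',)

This matches one or more of any character except [mn], then one or more of a non-digit, then one or more of any character except [1m] (captured); then 2 to 4 of a digit, then the literal '43' (non-capturing group); then anchored at the end.
`re.search` tries every starting position until one works.
The match spans [0:37] → 'xfbklg544398llxsetg798343tyrnq6183443'.
Captured: group 1 = 'xfbklg544398llxsetg798343tyrnq6'.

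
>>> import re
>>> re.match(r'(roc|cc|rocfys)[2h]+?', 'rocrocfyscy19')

None

With `match`, the pattern is implicitly anchored at the beginning.
Here the string doesn't start with a match, so the call returns None.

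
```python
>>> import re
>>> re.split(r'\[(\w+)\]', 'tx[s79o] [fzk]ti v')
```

Matches to split on: at [2:8] → '[s79o]'; at [9:14] → '[fzk]'.
The group in the pattern means `split` returns the separators' captures alongside the pieces.

['tx', 's79o', ' ', 'fzk', 'ti v']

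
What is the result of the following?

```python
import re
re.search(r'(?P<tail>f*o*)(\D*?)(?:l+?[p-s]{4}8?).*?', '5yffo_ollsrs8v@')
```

The pattern matches zero or more of a literal 'f', then zero or more of a literal 'o' (captured as 'tail'); then zero or more of a non-digit (lazy) (captured); then one or more of a literal 'l' (lazy), then exactly 4 of a character in [p-s], then optionally a literal '8' (non-capturing group); then zero or more of any character (lazy).
Here the pattern never matches, so the call returns None.

None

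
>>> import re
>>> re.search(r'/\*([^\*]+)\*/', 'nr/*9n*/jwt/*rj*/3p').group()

'/*9n*/'

The match spans [2:8] → '/*9n*/'.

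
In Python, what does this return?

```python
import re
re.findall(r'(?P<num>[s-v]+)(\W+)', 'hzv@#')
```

[('v', '@#')]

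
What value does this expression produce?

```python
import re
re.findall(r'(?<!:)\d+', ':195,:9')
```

['95']

Because the assertion is negative and zero-width, positions next to the forbidden text are skipped.
`findall` yields the raw match text (1 of them) because the pattern has no groups.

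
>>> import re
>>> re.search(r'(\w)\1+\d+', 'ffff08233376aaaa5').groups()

('f',)

The match spans [0:12] → 'ffff08233376'.
Captured: group 1 = 'f'.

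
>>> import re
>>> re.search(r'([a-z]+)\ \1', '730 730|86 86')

None

The backreference `\1` re-matches whatever the first group consumed, character for character.
Unlike `match`, `search` isn't anchored — it looks for the pattern anywhere in the string.
Here no position works, so the call returns None.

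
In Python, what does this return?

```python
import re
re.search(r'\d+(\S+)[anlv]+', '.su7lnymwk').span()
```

The pattern matches one or more of a digit; then one or more of a non-whitespace character (captured); then one or more of one of [anlv].
`search` walks the string left to right and returns the first match it finds.
The match spans [3:6] → '7ln'.
Captured: group 1 = 'l'.

(3, 6)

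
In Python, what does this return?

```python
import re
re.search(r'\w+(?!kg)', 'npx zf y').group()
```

The negative lookahead/lookbehind blocks any match where the forbidden context is present.
`search` walks the string left to right and returns the first match it finds.
The match spans [0:3] → 'npx'.

'npx'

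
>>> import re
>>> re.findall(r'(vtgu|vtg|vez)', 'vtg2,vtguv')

['vtg', 'vtgu']

Branches in `(...|...)` are attempted left-to-right; the first branch that allows the whole pattern to succeed is taken.
Walking the string: at [0:3] match 'vtg', group 1 = 'vtg'; at [5:9] match 'vtgu', group 1 = 'vtgu'.
One capturing group, so `findall` returns just the captured substring from each match — 2 in all.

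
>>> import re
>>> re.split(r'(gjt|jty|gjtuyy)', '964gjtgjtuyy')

['964', 'gjt', '', 'gjt', 'uyy']

Branches in `(...|...)` are attempted left-to-right; the first branch that allows the whole pattern to succeed is taken.
Matches to split on: at [3:6] → 'gjt'; at [6:9] → 'gjt'.
The group in the pattern means `split` returns the separators' captures alongside the pieces.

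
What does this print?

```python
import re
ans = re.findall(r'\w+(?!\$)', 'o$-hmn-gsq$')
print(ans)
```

The negative lookaround is zero-width — it rules out positions where the adjacent text would match, without consuming anything.
Scanning left to right: at [3:6] → 'hmn'; at [7:9] → 'gs'.
`findall` yields the raw match text (2 of them) because the pattern has no groups.

['hmn', 'gs']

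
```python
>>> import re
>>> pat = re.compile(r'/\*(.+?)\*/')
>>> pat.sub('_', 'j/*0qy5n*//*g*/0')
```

'j__0'

Every occurrence is swapped for '_'.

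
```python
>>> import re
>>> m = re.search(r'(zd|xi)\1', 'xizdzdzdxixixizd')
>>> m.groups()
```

('zd',)

`\1` is not a pattern — it's the concrete string captured by group 1, re-applied verbatim.
Unlike `match`, `search` isn't anchored — it looks for the pattern anywhere in the string.
The match spans [2:6] → 'zdzd'.
Captured: group 1 = 'zd'.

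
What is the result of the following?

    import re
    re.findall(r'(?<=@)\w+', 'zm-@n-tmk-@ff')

['n', 'ff']

The lookaround is zero-width — it requires the adjacent text to match without consuming it, so the asserted text isn't part of the match.
With no groups in the pattern, `findall` gives back each whole match — 2 here.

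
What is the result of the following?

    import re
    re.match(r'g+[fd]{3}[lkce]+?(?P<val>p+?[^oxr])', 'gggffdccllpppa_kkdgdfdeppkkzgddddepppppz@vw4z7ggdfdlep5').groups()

('pp',)

The pattern matches one or more of a literal 'g', then exactly 3 of one of [fd], then one or more of one of [lkce] (lazy); then one or more of a literal 'p' (lazy), then any character except [oxr] (captured as 'val').
`match` is anchored at position 0; if the pattern doesn't fit there, it returns None.
The match spans [0:12] → 'gggffdccllpp'.
Captured: group 1 = 'pp'.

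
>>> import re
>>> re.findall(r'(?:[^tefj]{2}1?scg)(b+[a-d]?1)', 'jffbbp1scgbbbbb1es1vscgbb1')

['bbbbb1', 'bb1']

This matches exactly 2 of any character except [tefj], then optionally a literal '1', then the literal 'scg' (non-capturing group); then one or more of the literal 'b', then optionally a character in [a-d], then the literal '1' (captured).
`findall` collects group 1 from each match (2 total).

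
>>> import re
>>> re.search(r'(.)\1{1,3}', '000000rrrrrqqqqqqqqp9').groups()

('0',)

The match spans [0:4] → '0000'.
Captured: group 1 = '0'.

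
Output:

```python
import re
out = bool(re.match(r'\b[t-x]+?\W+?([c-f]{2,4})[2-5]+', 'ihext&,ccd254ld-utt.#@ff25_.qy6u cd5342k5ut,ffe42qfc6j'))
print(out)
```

False

With `match`, the pattern is implicitly anchored at the beginning.
Here the string doesn't start with a match, so the call returns None, and `bool(None)` is False.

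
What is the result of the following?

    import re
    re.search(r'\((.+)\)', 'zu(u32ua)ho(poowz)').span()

(2, 18)

`re.search` scans for the first position where the pattern succeeds.
The match spans [2:18] → '(u32ua)ho(poowz)'.
Captured: group 1 = 'u32ua)ho(poowz'.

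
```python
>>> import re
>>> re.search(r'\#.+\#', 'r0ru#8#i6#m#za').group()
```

'#8#i6#m#'

`re.search` tries every starting position until one works.
The match spans [4:12] → '#8#i6#m#'.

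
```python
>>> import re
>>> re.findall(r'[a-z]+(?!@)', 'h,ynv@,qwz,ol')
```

['h', 'yn', 'qwz', 'ol']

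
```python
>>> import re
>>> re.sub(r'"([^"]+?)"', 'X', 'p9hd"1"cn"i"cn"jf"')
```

Each match is replaced by 'X'.

'p9hdXcnXcnX'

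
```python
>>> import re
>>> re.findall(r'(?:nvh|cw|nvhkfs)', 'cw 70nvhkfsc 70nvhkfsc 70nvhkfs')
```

`|` is ordered: at each position the engine commits to the first alternative that works.
With no groups in the pattern, `findall` gives back each whole match — 4 here.

['cw', 'nvh', 'nvh', 'nvh']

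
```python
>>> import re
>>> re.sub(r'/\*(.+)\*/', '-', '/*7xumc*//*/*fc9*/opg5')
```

'-opg5'

Matches: at [0:18] → '/*7xumc*//*/*fc9*/'.
`sub` substitutes '-' at each match site.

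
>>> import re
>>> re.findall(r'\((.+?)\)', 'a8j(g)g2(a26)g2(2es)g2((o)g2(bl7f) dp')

Walking the string: at [3:6] match '(g)', group 1 = 'g'; at [8:13] match '(a26)', group 1 = 'a26'; at [15:20] match '(2es)', group 1 = '2es'; at [22:26] match '((o)', group 1 = '(o'; at [28:34] match '(bl7f)', group 1 = 'bl7f'.
With a single group, `findall` returns only what that group captured — 5 items.

['g', 'a26', '2es', '(o', 'bl7f']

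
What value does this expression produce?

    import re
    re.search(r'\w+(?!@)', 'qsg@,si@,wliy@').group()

A negative assertion filters positions out without eating any characters.
The match spans [0:2] → 'qs'.

'qs'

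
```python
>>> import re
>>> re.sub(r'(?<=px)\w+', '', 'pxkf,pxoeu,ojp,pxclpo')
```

'px,px,ojp,px'

The `(?=…)`/`(?<=…)` assertion just peeks at neighbouring text; it doesn't advance the match position.
Matches: at [2:4] → 'kf'; at [7:10] → 'oeu'; at [17:21] → 'clpo'.
`sub` substitutes '' at each match site.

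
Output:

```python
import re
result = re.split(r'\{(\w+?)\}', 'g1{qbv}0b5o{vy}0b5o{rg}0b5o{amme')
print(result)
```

['g1', 'qbv', '0b5o', 'vy', '0b5o', 'rg', '0b5o{amme']

Matches to split on: at [2:7] → '{qbv}'; at [11:15] → '{vy}'; at [19:23] → '{rg}'.
`re.split` interleaves the captured-group text with the surrounding fragments.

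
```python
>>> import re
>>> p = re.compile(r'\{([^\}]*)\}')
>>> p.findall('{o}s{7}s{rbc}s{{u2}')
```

One capturing group, so `findall` returns just the captured substring from each match — 4 in all.

['o', '7', 'rbc', '{u2']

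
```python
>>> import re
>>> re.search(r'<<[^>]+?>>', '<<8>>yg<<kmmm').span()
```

(0, 5)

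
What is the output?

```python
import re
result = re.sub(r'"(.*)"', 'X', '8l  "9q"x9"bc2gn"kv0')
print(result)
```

8l  Xkv0

Matches: at [4:17] → '"9q"x9"bc2gn"'.
Every occurrence is swapped for 'X'.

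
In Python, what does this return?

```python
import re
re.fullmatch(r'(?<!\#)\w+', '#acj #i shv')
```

Because the assertion is negative and zero-width, positions next to the forbidden text are skipped.
For `fullmatch`, every character of the input must be accounted for by the pattern.
Here there's no way to consume every character, so the call returns None.

None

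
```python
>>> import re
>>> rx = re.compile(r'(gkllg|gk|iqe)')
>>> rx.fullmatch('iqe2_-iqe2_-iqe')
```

`re.fullmatch` requires the pattern to consume the entire string.
Here the pattern can't cover the whole string, so the call returns None.

None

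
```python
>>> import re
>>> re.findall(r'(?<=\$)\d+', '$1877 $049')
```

['1877', '049']

Lookahead/lookbehind check context without consuming it, so the matched span excludes the asserted characters.
No capturing groups, so `findall` returns the 2 full match strings.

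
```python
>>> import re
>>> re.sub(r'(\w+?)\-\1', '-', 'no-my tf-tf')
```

'no-my -'

`\1` is not a pattern — it's the concrete string captured by group 1, re-applied verbatim.
Matches: at [6:11] → 'tf-tf'.
`sub` substitutes '-' at each match site.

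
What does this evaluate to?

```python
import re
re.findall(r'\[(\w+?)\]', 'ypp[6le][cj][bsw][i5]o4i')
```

Because there's exactly one group, `findall` drops the full match and keeps group 1 from each hit.

['6le', 'cj', 'bsw', 'i5']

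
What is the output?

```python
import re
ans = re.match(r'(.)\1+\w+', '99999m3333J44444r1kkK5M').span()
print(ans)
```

With `match`, the pattern is implicitly anchored at the beginning.
The match spans [0:23] → '99999m3333J44444r1kkK5M'.

(0, 23)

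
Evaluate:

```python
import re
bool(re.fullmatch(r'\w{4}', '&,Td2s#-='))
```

False

`re.fullmatch` is like wrapping the pattern in `^…$` (in single-line mode).
Here there's no way to consume every character, so the call returns None, and `bool(None)` is False.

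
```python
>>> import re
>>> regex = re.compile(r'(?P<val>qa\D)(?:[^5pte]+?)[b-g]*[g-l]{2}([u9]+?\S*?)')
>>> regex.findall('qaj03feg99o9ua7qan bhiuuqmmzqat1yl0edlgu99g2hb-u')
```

[('qan', 'u'), ('qat', 'u')]

The `?` after the quantifier makes it lazy — it takes as little as possible before letting the rest of the pattern try.
`findall` packs the 2 group values into a tuple for every match.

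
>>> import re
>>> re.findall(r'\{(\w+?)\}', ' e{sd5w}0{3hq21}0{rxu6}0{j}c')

['sd5w', '3hq21', 'rxu6', 'j']

`findall` collects group 1 from each match (4 total).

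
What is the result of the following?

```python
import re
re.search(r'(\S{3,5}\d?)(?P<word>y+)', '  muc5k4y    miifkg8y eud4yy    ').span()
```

(2, 9)

The pattern matches 3 to 5 of a non-whitespace character, then optionally a digit (captured); then one or more of a literal 'y' (captured as 'word').
`re.search` scans for the first position where the pattern succeeds.
The match spans [2:9] → 'muc5k4y'.
Captured: group 1 = 'muc5k4', group 2 = 'y'.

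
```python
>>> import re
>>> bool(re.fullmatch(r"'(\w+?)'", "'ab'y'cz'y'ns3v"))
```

`fullmatch` succeeds only if the pattern covers the string from start to end.
Here there's no way to consume every character, so the call returns None, and `bool(None)` is False.

False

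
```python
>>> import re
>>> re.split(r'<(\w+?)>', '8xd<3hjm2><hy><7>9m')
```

Matches to split on: at [3:10] → '<3hjm2>'; at [10:14] → '<hy>'; at [14:17] → '<7>'.
`re.split` interleaves the captured-group text with the surrounding fragments.

['8xd', '3hjm2', '', 'hy', '', '7', '9m']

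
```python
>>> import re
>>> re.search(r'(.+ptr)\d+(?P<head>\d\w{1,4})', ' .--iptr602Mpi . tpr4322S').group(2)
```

'2Mpi'

The match spans [0:14] → ' .--iptr602Mpi'.
Captured: group 1 = ' .--iptr', group 2 = '2Mpi'.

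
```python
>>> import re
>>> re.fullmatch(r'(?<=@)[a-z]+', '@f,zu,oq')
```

Lookahead/lookbehind check context without consuming it, so the matched span excludes the asserted characters.
`re.fullmatch` requires the pattern to consume the entire string.
Here there's no way to consume every character, so the call returns None.

None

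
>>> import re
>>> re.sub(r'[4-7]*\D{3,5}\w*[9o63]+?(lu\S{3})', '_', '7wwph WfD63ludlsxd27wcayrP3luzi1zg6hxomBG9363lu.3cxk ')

'_xk '

The pattern matches zero or more of a character in [4-7], then 3 to 5 of a non-digit; then zero or more of a word character, then one or more of one of [9o63] (lazy); then the literal 'lu', then exactly 3 of a non-whitespace character (captured).
Matches: at [0:50] → '7wwph WfD63ludlsxd27wcayrP3luzi1zg6hxomBG9363lu.3c'.
`sub` substitutes '_' at each match site.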